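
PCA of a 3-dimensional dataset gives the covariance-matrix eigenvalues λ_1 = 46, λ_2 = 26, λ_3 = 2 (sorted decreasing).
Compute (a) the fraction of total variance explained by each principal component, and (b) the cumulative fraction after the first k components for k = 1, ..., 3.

Step 1 — total variance = trace(Sigma) = Σ λ_i = 46 + 26 + 2 = 74.

Step 2 — fraction explained by component i = λ_i / Σ λ:
  PC1: 46/74 = 0.6216
  PC2: 26/74 = 0.3514
  PC3: 2/74 = 0.027

Step 3 — cumulative fraction after k components = (λ_1 + ... + λ_k) / Σ λ:
  k = 1: 46/74 = 0.6216
  k = 2: (46 + 26)/74 = 72/74 = 0.973
  k = 3: (46 + 26 + 2)/74 = 74/74 = 1

Summary (fraction, with percent):

explained: PC1 0.6216 (62.16%), PC2 0.3514 (35.14%), PC3 0.027 (2.7%);  cumulative: 0.6216, 0.973, 1


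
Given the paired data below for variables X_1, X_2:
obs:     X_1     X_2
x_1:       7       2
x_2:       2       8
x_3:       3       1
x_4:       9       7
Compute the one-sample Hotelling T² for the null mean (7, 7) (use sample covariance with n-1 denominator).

Step 1 — sample mean vector:
  mean(X_1) = (7 + 2 + 3 + 9) / 4 = 21/4 = 5.25
  mean(X_2) = (2 + 8 + 1 + 7) / 4 = 18/4 = 4.5
  x̄ = (5.25, 4.5),  deviation x̄ - mu_0 = (5.25, 4.5) - (7, 7) = (-1.75, -2.5).

Step 2 — sample covariance matrix, S[i,j] = (1/(n-1)) · Σ_k (x_{k,i} - mean_i) · (x_{k,j} - mean_j), divisor n-1 = 3:
  S[X_1,X_1] = ((1.75)·(1.75) + (-3.25)·(-3.25) + (-2.25)·(-2.25) + (3.75)·(3.75)) / 3 = 32.75/3 = 10.9167
  S[X_1,X_2] = ((1.75)·(-2.5) + (-3.25)·(3.5) + (-2.25)·(-3.5) + (3.75)·(2.5)) / 3 = 1.5/3 = 0.5
  S[X_2,X_2] = ((-2.5)·(-2.5) + (3.5)·(3.5) + (-3.5)·(-3.5) + (2.5)·(2.5)) / 3 = 37/3 = 12.3333
  S = [[10.9167, 0.5],
 [0.5, 12.3333]].

Step 3 — invert S. det(S) = 10.9167·12.3333 - (0.5)² = 134.3889.
  S^{-1} = (1/det) · [[d, -b], [-b, a]] = [[0.0918, -0.0037],
 [-0.0037, 0.0812]].

Step 4 — quadratic form (x̄ - mu_0)^T · S^{-1} · (x̄ - mu_0):
  S^{-1} · (x̄ - mu_0) = (-0.1513, -0.1966),
  (x̄ - mu_0)^T · [...] = (-1.75)·(-0.1513) + (-2.5)·(-0.1966) = 0.7562.

Step 5 — scale by n: T² = 4 · 0.7562 = 3.0248.

T² ≈ 3.0248


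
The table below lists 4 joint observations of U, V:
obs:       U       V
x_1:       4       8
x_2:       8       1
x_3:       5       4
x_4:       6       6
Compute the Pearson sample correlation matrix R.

Step 1 — column means:
  mean(U) = (4 + 8 + 5 + 6) / 4 = 23/4 = 5.75
  mean(V) = (8 + 1 + 4 + 6) / 4 = 19/4 = 4.75

Step 2 — sample variances and covariances s[i,j] = (1/(n-1)) · Σ_k (x_{k,i} - mean_i) · (x_{k,j} - mean_j), with n-1 = 3:
  s[U,U] = ((-1.75)·(-1.75) + (2.25)·(2.25) + (-0.75)·(-0.75) + (0.25)·(0.25)) / 3 = 8.75/3 = 2.9167
  s[U,V] = ((-1.75)·(3.25) + (2.25)·(-3.75) + (-0.75)·(-0.75) + (0.25)·(1.25)) / 3 = -13.25/3 = -4.4167
  s[V,V] = ((3.25)·(3.25) + (-3.75)·(-3.75) + (-0.75)·(-0.75) + (1.25)·(1.25)) / 3 = 26.75/3 = 8.9167
  Sample standard deviations s_i = √(s[i,i]):
  s(U) = √(2.9167) = 1.7078
  s(V) = √(8.9167) = 2.9861

Step 3 — r_{ij} = s_{ij} / (s_i · s_j):
  r[U,U] = 1 (diagonal).
  r[U,V] = -4.4167 / (1.7078 · 2.9861) = -4.4167 / 5.0997 = -0.8661
  r[V,V] = 1 (diagonal).

R is symmetric with unit diagonal. Assembling:

R = [[1, -0.8661],
 [-0.8661, 1]]


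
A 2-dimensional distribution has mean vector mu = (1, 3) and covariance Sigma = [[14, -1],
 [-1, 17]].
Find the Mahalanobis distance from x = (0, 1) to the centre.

Step 1 — centre the observation: (x - mu) = (-1, -2).

Step 2 — invert Sigma. det(Sigma) = 14·17 - (-1)² = 237.
  Sigma^{-1} = (1/det) · [[d, -b], [-b, a]] = [[0.0717, 0.0042],
 [0.0042, 0.0591]].

Step 3 — form the quadratic (x - mu)^T · Sigma^{-1} · (x - mu):
  Sigma^{-1} · (x - mu) = (-0.0802, -0.1224).
  (x - mu)^T · [Sigma^{-1} · (x - mu)] = (-1)·(-0.0802) + (-2)·(-0.1224) = 0.3249.

Step 4 — take square root: d = √(0.3249) ≈ 0.57.

d(x, mu) = √(0.3249) ≈ 0.57


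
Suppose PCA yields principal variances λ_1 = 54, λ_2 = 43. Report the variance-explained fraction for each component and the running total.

Step 1 — total variance = trace(Sigma) = Σ λ_i = 54 + 43 = 97.

Step 2 — fraction explained by component i = λ_i / Σ λ:
  PC1: 54/97 = 0.5567
  PC2: 43/97 = 0.4433

Step 3 — cumulative fraction after k components = (λ_1 + ... + λ_k) / Σ λ:
  k = 1: 54/97 = 0.5567
  k = 2: (54 + 43)/97 = 97/97 = 1

Summary (fraction, with percent):

explained: PC1 0.5567 (55.67%), PC2 0.4433 (44.33%);  cumulative: 0.5567, 1


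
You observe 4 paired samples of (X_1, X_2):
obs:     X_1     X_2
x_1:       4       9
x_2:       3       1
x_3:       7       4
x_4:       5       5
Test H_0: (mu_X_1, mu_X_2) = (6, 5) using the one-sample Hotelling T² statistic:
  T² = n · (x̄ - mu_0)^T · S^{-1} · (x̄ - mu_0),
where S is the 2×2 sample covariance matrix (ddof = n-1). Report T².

Step 1 — sample mean vector:
  mean(X_1) = (4 + 3 + 7 + 5) / 4 = 19/4 = 4.75
  mean(X_2) = (9 + 1 + 4 + 5) / 4 = 19/4 = 4.75
  x̄ = (4.75, 4.75),  deviation x̄ - mu_0 = (4.75, 4.75) - (6, 5) = (-1.25, -0.25).

Step 2 — sample covariance matrix, S[i,j] = (1/(n-1)) · Σ_k (x_{k,i} - mean_i) · (x_{k,j} - mean_j), divisor n-1 = 3:
  S[X_1,X_1] = ((-0.75)·(-0.75) + (-1.75)·(-1.75) + (2.25)·(2.25) + (0.25)·(0.25)) / 3 = 8.75/3 = 2.9167
  S[X_1,X_2] = ((-0.75)·(4.25) + (-1.75)·(-3.75) + (2.25)·(-0.75) + (0.25)·(0.25)) / 3 = 1.75/3 = 0.5833
  S[X_2,X_2] = ((4.25)·(4.25) + (-3.75)·(-3.75) + (-0.75)·(-0.75) + (0.25)·(0.25)) / 3 = 32.75/3 = 10.9167
  S = [[2.9167, 0.5833],
 [0.5833, 10.9167]].

Step 3 — invert S. det(S) = 2.9167·10.9167 - (0.5833)² = 31.5.
  S^{-1} = (1/det) · [[d, -b], [-b, a]] = [[0.3466, -0.0185],
 [-0.0185, 0.0926]].

Step 4 — quadratic form (x̄ - mu_0)^T · S^{-1} · (x̄ - mu_0):
  S^{-1} · (x̄ - mu_0) = (-0.4286, 0),
  (x̄ - mu_0)^T · [...] = (-1.25)·(-0.4286) + (-0.25)·(0) = 0.5357.

Step 5 — scale by n: T² = 4 · 0.5357 = 2.1429.

T² ≈ 2.1429


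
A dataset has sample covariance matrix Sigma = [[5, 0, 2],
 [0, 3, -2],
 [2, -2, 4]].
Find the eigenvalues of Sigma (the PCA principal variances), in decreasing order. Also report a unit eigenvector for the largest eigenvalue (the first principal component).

Step 1 — characteristic polynomial p(λ) = det(λI - Sigma) = λ³ - tr·λ² + c_1·λ - det, where tr = trace, c_1 = sum of the principal 2×2 minors, det = det(Sigma):
  tr = 5 + 3 + 4 = 12,
  c_1 = (5·3 - (0)²) + (5·4 - (2)²) + (3·4 - (-2)²) = 15 + 16 + 8 = 39,
  det = 5·(3·4 - (-2)²) - (0)·((0)·4 - (-2)·(2)) + (2)·((0)·(-2) - 3·(2)) = 5·(8) - (0)·(4) + (2)·(-6) = 28.
  So p(λ) = λ³ - 12λ² + 39λ - 28.
Step 2 — look for an integer root (rational root theorem: any rational root is an integer divisor of 28). Testing λ = 1:
  p(1) = 1 - 12 + 39 - 28 = 0  ✓
  Dividing out (λ - 1): p(λ) = (λ - 1)(λ² - 11λ + 28).
Step 3 — remaining eigenvalues from the quadratic λ² - 11λ + 28 = 0:
  Δ = 11² - 4·28 = 121 - 112 = 9,  λ = (11 ± √9)/2 = (11 ± 3)/2 = 7 or 4.
  Sorted: λ_1 = 7,  λ_2 = 4,  λ_3 = 1  (check: sum = 12 = tr ✓).

Step 4 — unit eigenvector for λ_1 = 7: v spans the null space of (Sigma - λ_1 I), whose rows are
  r_1 = (-2, 0, 2),  r_2 = (0, -4, -2),  r_3 = (2, -2, -3).
  v is orthogonal to every row, so take v ∝ r_1 × r_2 = ((0)·(-2) - (2)·(-4), (2)·(0) - (-2)·(-2), (-2)·(-4) - (0)·(0)) = (8, -4, 8).
  Rescale (divide by 4): u = (2, -1, 2).
  ||u|| = √((2)² + (-1)² + (2)²) = √(9) = 3,  v_1 = u/||u|| ≈ (0.6667, -0.3333, 0.6667) (||v_1|| = 1).

λ_1 = 7,  λ_2 = 4,  λ_3 = 1;  v_1 ≈ (0.6667, -0.3333, 0.6667)


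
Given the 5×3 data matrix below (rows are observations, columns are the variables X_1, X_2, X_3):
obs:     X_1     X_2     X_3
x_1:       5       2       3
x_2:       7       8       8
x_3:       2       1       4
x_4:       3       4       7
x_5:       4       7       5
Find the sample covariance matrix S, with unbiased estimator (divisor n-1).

Step 1 — column means:
  mean(X_1) = (5 + 7 + 2 + 3 + 4) / 5 = 21/5 = 4.2
  mean(X_2) = (2 + 8 + 1 + 4 + 7) / 5 = 22/5 = 4.4
  mean(X_3) = (3 + 8 + 4 + 7 + 5) / 5 = 27/5 = 5.4

Step 2 — sample covariance S[i,j] = (1/(n-1)) · Σ_k (x_{k,i} - mean_i) · (x_{k,j} - mean_j), with n-1 = 4.
  S[X_1,X_1] = ((0.8)·(0.8) + (2.8)·(2.8) + (-2.2)·(-2.2) + (-1.2)·(-1.2) + (-0.2)·(-0.2)) / 4 = 14.8/4 = 3.7
  S[X_1,X_2] = ((0.8)·(-2.4) + (2.8)·(3.6) + (-2.2)·(-3.4) + (-1.2)·(-0.4) + (-0.2)·(2.6)) / 4 = 15.6/4 = 3.9
  S[X_1,X_3] = ((0.8)·(-2.4) + (2.8)·(2.6) + (-2.2)·(-1.4) + (-1.2)·(1.6) + (-0.2)·(-0.4)) / 4 = 6.6/4 = 1.65
  S[X_2,X_2] = ((-2.4)·(-2.4) + (3.6)·(3.6) + (-3.4)·(-3.4) + (-0.4)·(-0.4) + (2.6)·(2.6)) / 4 = 37.2/4 = 9.3
  S[X_2,X_3] = ((-2.4)·(-2.4) + (3.6)·(2.6) + (-3.4)·(-1.4) + (-0.4)·(1.6) + (2.6)·(-0.4)) / 4 = 18.2/4 = 4.55
  S[X_3,X_3] = ((-2.4)·(-2.4) + (2.6)·(2.6) + (-1.4)·(-1.4) + (1.6)·(1.6) + (-0.4)·(-0.4)) / 4 = 17.2/4 = 4.3

S is symmetric (S[j,i] = S[i,j]). Assembling:

S = [[3.7, 3.9, 1.65],
 [3.9, 9.3, 4.55],
 [1.65, 4.55, 4.3]]


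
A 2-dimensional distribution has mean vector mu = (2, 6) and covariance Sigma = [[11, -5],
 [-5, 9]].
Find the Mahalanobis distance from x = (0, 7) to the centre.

Step 1 — centre the observation: (x - mu) = (-2, 1).

Step 2 — invert Sigma. det(Sigma) = 11·9 - (-5)² = 74.
  Sigma^{-1} = (1/det) · [[d, -b], [-b, a]] = [[0.1216, 0.0676],
 [0.0676, 0.1486]].

Step 3 — form the quadratic (x - mu)^T · Sigma^{-1} · (x - mu):
  Sigma^{-1} · (x - mu) = (-0.1757, 0.0135).
  (x - mu)^T · [Sigma^{-1} · (x - mu)] = (-2)·(-0.1757) + (1)·(0.0135) = 0.3649.

Step 4 — take square root: d = √(0.3649) ≈ 0.604.

d(x, mu) = √(0.3649) ≈ 0.604


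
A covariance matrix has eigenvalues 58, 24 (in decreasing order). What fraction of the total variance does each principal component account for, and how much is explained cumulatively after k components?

Step 1 — total variance = trace(Sigma) = Σ λ_i = 58 + 24 = 82.

Step 2 — fraction explained by component i = λ_i / Σ λ:
  PC1: 58/82 = 0.7073
  PC2: 24/82 = 0.2927

Step 3 — cumulative fraction after k components = (λ_1 + ... + λ_k) / Σ λ:
  k = 1: 58/82 = 0.7073
  k = 2: (58 + 24)/82 = 82/82 = 1

Summary (fraction, with percent):

explained: PC1 0.7073 (70.73%), PC2 0.2927 (29.27%);  cumulative: 0.7073, 1


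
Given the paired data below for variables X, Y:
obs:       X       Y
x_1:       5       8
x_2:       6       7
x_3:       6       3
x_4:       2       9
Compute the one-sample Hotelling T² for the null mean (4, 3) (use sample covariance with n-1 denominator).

Step 1 — sample mean vector:
  mean(X) = (5 + 6 + 6 + 2) / 4 = 19/4 = 4.75
  mean(Y) = (8 + 7 + 3 + 9) / 4 = 27/4 = 6.75
  x̄ = (4.75, 6.75),  deviation x̄ - mu_0 = (4.75, 6.75) - (4, 3) = (0.75, 3.75).

Step 2 — sample covariance matrix, S[i,j] = (1/(n-1)) · Σ_k (x_{k,i} - mean_i) · (x_{k,j} - mean_j), divisor n-1 = 3:
  S[X,X] = ((0.25)·(0.25) + (1.25)·(1.25) + (1.25)·(1.25) + (-2.75)·(-2.75)) / 3 = 10.75/3 = 3.5833
  S[X,Y] = ((0.25)·(1.25) + (1.25)·(0.25) + (1.25)·(-3.75) + (-2.75)·(2.25)) / 3 = -10.25/3 = -3.4167
  S[Y,Y] = ((1.25)·(1.25) + (0.25)·(0.25) + (-3.75)·(-3.75) + (2.25)·(2.25)) / 3 = 20.75/3 = 6.9167
  S = [[3.5833, -3.4167],
 [-3.4167, 6.9167]].

Step 3 — invert S. det(S) = 3.5833·6.9167 - (-3.4167)² = 13.1111.
  S^{-1} = (1/det) · [[d, -b], [-b, a]] = [[0.5275, 0.2606],
 [0.2606, 0.2733]].

Step 4 — quadratic form (x̄ - mu_0)^T · S^{-1} · (x̄ - mu_0):
  S^{-1} · (x̄ - mu_0) = (1.3729, 1.2203),
  (x̄ - mu_0)^T · [...] = (0.75)·(1.3729) + (3.75)·(1.2203) = 5.6059.

Step 5 — scale by n: T² = 4 · 5.6059 = 22.4237.

T² ≈ 22.4237


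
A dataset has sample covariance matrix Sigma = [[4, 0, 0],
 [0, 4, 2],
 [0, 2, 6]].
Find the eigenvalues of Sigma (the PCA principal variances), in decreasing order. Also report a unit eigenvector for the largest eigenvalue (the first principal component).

Step 1 — characteristic polynomial p(λ) = det(λI - Sigma) = λ³ - tr·λ² + c_1·λ - det, where tr = trace, c_1 = sum of the principal 2×2 minors, det = det(Sigma):
  tr = 4 + 4 + 6 = 14,
  c_1 = (4·4 - (0)²) + (4·6 - (0)²) + (4·6 - (2)²) = 16 + 24 + 20 = 60,
  det = 4·(4·6 - (2)²) - (0)·((0)·6 - (2)·(0)) + (0)·((0)·(2) - 4·(0)) = 4·(20) - (0)·(0) + (0)·(0) = 80.
  So p(λ) = λ³ - 14λ² + 60λ - 80.
Step 2 — look for an integer root (rational root theorem: any rational root is an integer divisor of 80). Testing λ = 4:
  p(4) = 64 - 224 + 240 - 80 = 0  ✓
  Dividing out (λ - 4): p(λ) = (λ - 4)(λ² - 10λ + 20).
Step 3 — remaining eigenvalues from the quadratic λ² - 10λ + 20 = 0:
  Δ = 10² - 4·20 = 100 - 80 = 20,  λ = (10 ± √20)/2 = (10 ± 4.4721)/2 ≈ 7.2361 or 2.7639.
  Sorted: λ_1 = 7.2361,  λ_2 = 4,  λ_3 = 2.7639  (check: sum = 14 = tr ✓).

Step 4 — unit eigenvector for λ_1 ≈ 7.2361: v spans the null space of (Sigma - λ_1 I), whose rows are
  r_1 = (-3.2361, 0, 0),  r_2 = (0, -3.2361, 2),  r_3 = (0, 2, -1.2361).
  v is orthogonal to every row, so take v ∝ r_1 × r_2 = ((0)·(2) - (0)·(-3.2361), (0)·(0) - (-3.2361)·(2), (-3.2361)·(-3.2361) - (0)·(0)) ≈ (0, 6.4721, 10.4721).
  Let u = (0, 6.4721, 10.4721).
  ||u|| = √((0)² + (6.4721)² + (10.4721)²) = √(151.5542) ≈ 12.3107,  v_1 = u/||u|| ≈ (0, 0.5257, 0.8507) (||v_1|| = 1).

λ_1 = 7.2361,  λ_2 = 4,  λ_3 = 2.7639;  v_1 ≈ (0, 0.5257, 0.8507)


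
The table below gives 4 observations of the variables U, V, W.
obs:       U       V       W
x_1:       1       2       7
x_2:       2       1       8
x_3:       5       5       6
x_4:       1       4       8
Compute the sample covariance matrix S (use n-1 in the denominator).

Step 1 — column means:
  mean(U) = (1 + 2 + 5 + 1) / 4 = 9/4 = 2.25
  mean(V) = (2 + 1 + 5 + 4) / 4 = 12/4 = 3
  mean(W) = (7 + 8 + 6 + 8) / 4 = 29/4 = 7.25

Step 2 — sample covariance S[i,j] = (1/(n-1)) · Σ_k (x_{k,i} - mean_i) · (x_{k,j} - mean_j), with n-1 = 3.
  S[U,U] = ((-1.25)·(-1.25) + (-0.25)·(-0.25) + (2.75)·(2.75) + (-1.25)·(-1.25)) / 3 = 10.75/3 = 3.5833
  S[U,V] = ((-1.25)·(-1) + (-0.25)·(-2) + (2.75)·(2) + (-1.25)·(1)) / 3 = 6/3 = 2
  S[U,W] = ((-1.25)·(-0.25) + (-0.25)·(0.75) + (2.75)·(-1.25) + (-1.25)·(0.75)) / 3 = -4.25/3 = -1.4167
  S[V,V] = ((-1)·(-1) + (-2)·(-2) + (2)·(2) + (1)·(1)) / 3 = 10/3 = 3.3333
  S[V,W] = ((-1)·(-0.25) + (-2)·(0.75) + (2)·(-1.25) + (1)·(0.75)) / 3 = -3/3 = -1
  S[W,W] = ((-0.25)·(-0.25) + (0.75)·(0.75) + (-1.25)·(-1.25) + (0.75)·(0.75)) / 3 = 2.75/3 = 0.9167

S is symmetric (S[j,i] = S[i,j]). Assembling:

S = [[3.5833, 2, -1.4167],
 [2, 3.3333, -1],
 [-1.4167, -1, 0.9167]]


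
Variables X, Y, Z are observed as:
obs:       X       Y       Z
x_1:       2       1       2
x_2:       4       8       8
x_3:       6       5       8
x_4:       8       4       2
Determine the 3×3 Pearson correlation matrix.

Step 1 — column means:
  mean(X) = (2 + 4 + 6 + 8) / 4 = 20/4 = 5
  mean(Y) = (1 + 8 + 5 + 4) / 4 = 18/4 = 4.5
  mean(Z) = (2 + 8 + 8 + 2) / 4 = 20/4 = 5

Step 2 — sample variances and covariances s[i,j] = (1/(n-1)) · Σ_k (x_{k,i} - mean_i) · (x_{k,j} - mean_j), with n-1 = 3:
  s[X,X] = ((-3)·(-3) + (-1)·(-1) + (1)·(1) + (3)·(3)) / 3 = 20/3 = 6.6667
  s[X,Y] = ((-3)·(-3.5) + (-1)·(3.5) + (1)·(0.5) + (3)·(-0.5)) / 3 = 6/3 = 2
  s[X,Z] = ((-3)·(-3) + (-1)·(3) + (1)·(3) + (3)·(-3)) / 3 = 0/3 = 0
  s[Y,Y] = ((-3.5)·(-3.5) + (3.5)·(3.5) + (0.5)·(0.5) + (-0.5)·(-0.5)) / 3 = 25/3 = 8.3333
  s[Y,Z] = ((-3.5)·(-3) + (3.5)·(3) + (0.5)·(3) + (-0.5)·(-3)) / 3 = 24/3 = 8
  s[Z,Z] = ((-3)·(-3) + (3)·(3) + (3)·(3) + (-3)·(-3)) / 3 = 36/3 = 12
  Sample standard deviations s_i = √(s[i,i]):
  s(X) = √(6.6667) = 2.582
  s(Y) = √(8.3333) = 2.8868
  s(Z) = √(12) = 3.4641

Step 3 — r_{ij} = s_{ij} / (s_i · s_j):
  r[X,X] = 1 (diagonal).
  r[X,Y] = 2 / (2.582 · 2.8868) = 2 / 7.4536 = 0.2683
  r[X,Z] = 0 / (2.582 · 3.4641) = 0 / 8.9443 = 0
  r[Y,Y] = 1 (diagonal).
  r[Y,Z] = 8 / (2.8868 · 3.4641) = 8 / 10 = 0.8
  r[Z,Z] = 1 (diagonal).

R is symmetric with unit diagonal. Assembling:

R = [[1, 0.2683, 0],
 [0.2683, 1, 0.8],
 [0, 0.8, 1]]


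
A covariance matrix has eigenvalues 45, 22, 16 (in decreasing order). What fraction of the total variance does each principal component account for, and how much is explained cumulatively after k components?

Step 1 — total variance = trace(Sigma) = Σ λ_i = 45 + 22 + 16 = 83.

Step 2 — fraction explained by component i = λ_i / Σ λ:
  PC1: 45/83 = 0.5422
  PC2: 22/83 = 0.2651
  PC3: 16/83 = 0.1928

Step 3 — cumulative fraction after k components = (λ_1 + ... + λ_k) / Σ λ:
  k = 1: 45/83 = 0.5422
  k = 2: (45 + 22)/83 = 67/83 = 0.8072
  k = 3: (45 + 22 + 16)/83 = 83/83 = 1

Summary (fraction, with percent):

explained: PC1 0.5422 (54.22%), PC2 0.2651 (26.51%), PC3 0.1928 (19.28%);  cumulative: 0.5422, 0.8072, 1


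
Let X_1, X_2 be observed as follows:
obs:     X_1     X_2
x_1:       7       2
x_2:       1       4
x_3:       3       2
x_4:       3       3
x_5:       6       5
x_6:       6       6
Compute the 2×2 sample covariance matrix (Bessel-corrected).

Step 1 — column means:
  mean(X_1) = (7 + 1 + 3 + 3 + 6 + 6) / 6 = 26/6 = 4.3333
  mean(X_2) = (2 + 4 + 2 + 3 + 5 + 6) / 6 = 22/6 = 3.6667

Step 2 — sample covariance S[i,j] = (1/(n-1)) · Σ_k (x_{k,i} - mean_i) · (x_{k,j} - mean_j), with n-1 = 5.
  S[X_1,X_1] = ((2.6667)·(2.6667) + (-3.3333)·(-3.3333) + (-1.3333)·(-1.3333) + (-1.3333)·(-1.3333) + (1.6667)·(1.6667) + (1.6667)·(1.6667)) / 5 = 27.3333/5 = 5.4667
  S[X_1,X_2] = ((2.6667)·(-1.6667) + (-3.3333)·(0.3333) + (-1.3333)·(-1.6667) + (-1.3333)·(-0.6667) + (1.6667)·(1.3333) + (1.6667)·(2.3333)) / 5 = 3.6667/5 = 0.7333
  S[X_2,X_2] = ((-1.6667)·(-1.6667) + (0.3333)·(0.3333) + (-1.6667)·(-1.6667) + (-0.6667)·(-0.6667) + (1.3333)·(1.3333) + (2.3333)·(2.3333)) / 5 = 13.3333/5 = 2.6667

S is symmetric (S[j,i] = S[i,j]). Assembling:

S = [[5.4667, 0.7333],
 [0.7333, 2.6667]]


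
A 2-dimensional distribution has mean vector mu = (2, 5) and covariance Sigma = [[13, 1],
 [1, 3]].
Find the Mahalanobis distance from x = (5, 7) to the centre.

Step 1 — centre the observation: (x - mu) = (3, 2).

Step 2 — invert Sigma. det(Sigma) = 13·3 - (1)² = 38.
  Sigma^{-1} = (1/det) · [[d, -b], [-b, a]] = [[0.0789, -0.0263],
 [-0.0263, 0.3421]].

Step 3 — form the quadratic (x - mu)^T · Sigma^{-1} · (x - mu):
  Sigma^{-1} · (x - mu) = (0.1842, 0.6053).
  (x - mu)^T · [Sigma^{-1} · (x - mu)] = (3)·(0.1842) + (2)·(0.6053) = 1.7632.

Step 4 — take square root: d = √(1.7632) ≈ 1.3278.

d(x, mu) = √(1.7632) ≈ 1.3278


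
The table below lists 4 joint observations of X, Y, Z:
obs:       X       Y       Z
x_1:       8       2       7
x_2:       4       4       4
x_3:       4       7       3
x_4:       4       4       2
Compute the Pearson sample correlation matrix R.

Step 1 — column means:
  mean(X) = (8 + 4 + 4 + 4) / 4 = 20/4 = 5
  mean(Y) = (2 + 4 + 7 + 4) / 4 = 17/4 = 4.25
  mean(Z) = (7 + 4 + 3 + 2) / 4 = 16/4 = 4

Step 2 — sample variances and covariances s[i,j] = (1/(n-1)) · Σ_k (x_{k,i} - mean_i) · (x_{k,j} - mean_j), with n-1 = 3:
  s[X,X] = ((3)·(3) + (-1)·(-1) + (-1)·(-1) + (-1)·(-1)) / 3 = 12/3 = 4
  s[X,Y] = ((3)·(-2.25) + (-1)·(-0.25) + (-1)·(2.75) + (-1)·(-0.25)) / 3 = -9/3 = -3
  s[X,Z] = ((3)·(3) + (-1)·(0) + (-1)·(-1) + (-1)·(-2)) / 3 = 12/3 = 4
  s[Y,Y] = ((-2.25)·(-2.25) + (-0.25)·(-0.25) + (2.75)·(2.75) + (-0.25)·(-0.25)) / 3 = 12.75/3 = 4.25
  s[Y,Z] = ((-2.25)·(3) + (-0.25)·(0) + (2.75)·(-1) + (-0.25)·(-2)) / 3 = -9/3 = -3
  s[Z,Z] = ((3)·(3) + (0)·(0) + (-1)·(-1) + (-2)·(-2)) / 3 = 14/3 = 4.6667
  Sample standard deviations s_i = √(s[i,i]):
  s(X) = √(4) = 2
  s(Y) = √(4.25) = 2.0616
  s(Z) = √(4.6667) = 2.1602

Step 3 — r_{ij} = s_{ij} / (s_i · s_j):
  r[X,X] = 1 (diagonal).
  r[X,Y] = -3 / (2 · 2.0616) = -3 / 4.1231 = -0.7276
  r[X,Z] = 4 / (2 · 2.1602) = 4 / 4.3205 = 0.9258
  r[Y,Y] = 1 (diagonal).
  r[Y,Z] = -3 / (2.0616 · 2.1602) = -3 / 4.4535 = -0.6736
  r[Z,Z] = 1 (diagonal).

R is symmetric with unit diagonal. Assembling:

R = [[1, -0.7276, 0.9258],
 [-0.7276, 1, -0.6736],
 [0.9258, -0.6736, 1]]


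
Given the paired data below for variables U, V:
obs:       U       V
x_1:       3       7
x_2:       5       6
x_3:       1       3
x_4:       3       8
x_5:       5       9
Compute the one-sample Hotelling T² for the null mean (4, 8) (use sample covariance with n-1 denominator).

Step 1 — sample mean vector:
  mean(U) = (3 + 5 + 1 + 3 + 5) / 5 = 17/5 = 3.4
  mean(V) = (7 + 6 + 3 + 8 + 9) / 5 = 33/5 = 6.6
  x̄ = (3.4, 6.6),  deviation x̄ - mu_0 = (3.4, 6.6) - (4, 8) = (-0.6, -1.4).

Step 2 — sample covariance matrix, S[i,j] = (1/(n-1)) · Σ_k (x_{k,i} - mean_i) · (x_{k,j} - mean_j), divisor n-1 = 4:
  S[U,U] = ((-0.4)·(-0.4) + (1.6)·(1.6) + (-2.4)·(-2.4) + (-0.4)·(-0.4) + (1.6)·(1.6)) / 4 = 11.2/4 = 2.8
  S[U,V] = ((-0.4)·(0.4) + (1.6)·(-0.6) + (-2.4)·(-3.6) + (-0.4)·(1.4) + (1.6)·(2.4)) / 4 = 10.8/4 = 2.7
  S[V,V] = ((0.4)·(0.4) + (-0.6)·(-0.6) + (-3.6)·(-3.6) + (1.4)·(1.4) + (2.4)·(2.4)) / 4 = 21.2/4 = 5.3
  S = [[2.8, 2.7],
 [2.7, 5.3]].

Step 3 — invert S. det(S) = 2.8·5.3 - (2.7)² = 7.55.
  S^{-1} = (1/det) · [[d, -b], [-b, a]] = [[0.702, -0.3576],
 [-0.3576, 0.3709]].

Step 4 — quadratic form (x̄ - mu_0)^T · S^{-1} · (x̄ - mu_0):
  S^{-1} · (x̄ - mu_0) = (0.0795, -0.3046),
  (x̄ - mu_0)^T · [...] = (-0.6)·(0.0795) + (-1.4)·(-0.3046) = 0.3788.

Step 5 — scale by n: T² = 5 · 0.3788 = 1.894.

T² ≈ 1.894


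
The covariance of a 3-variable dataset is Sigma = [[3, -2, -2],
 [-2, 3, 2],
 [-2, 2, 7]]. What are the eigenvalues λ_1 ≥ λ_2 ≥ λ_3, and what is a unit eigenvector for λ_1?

Step 1 — characteristic polynomial p(λ) = det(λI - Sigma) = λ³ - tr·λ² + c_1·λ - det, where tr = trace, c_1 = sum of the principal 2×2 minors, det = det(Sigma):
  tr = 3 + 3 + 7 = 13,
  c_1 = (3·3 - (-2)²) + (3·7 - (-2)²) + (3·7 - (2)²) = 5 + 17 + 17 = 39,
  det = 3·(3·7 - (2)²) - (-2)·((-2)·7 - (2)·(-2)) + (-2)·((-2)·(2) - 3·(-2)) = 3·(17) - (-2)·(-10) + (-2)·(2) = 27.
  So p(λ) = λ³ - 13λ² + 39λ - 27.
Step 2 — look for an integer root (rational root theorem: any rational root is an integer divisor of 27). Testing λ = 1:
  p(1) = 1 - 13 + 39 - 27 = 0  ✓
  Dividing out (λ - 1): p(λ) = (λ - 1)(λ² - 12λ + 27).
Step 3 — remaining eigenvalues from the quadratic λ² - 12λ + 27 = 0:
  Δ = 12² - 4·27 = 144 - 108 = 36,  λ = (12 ± √36)/2 = (12 ± 6)/2 = 9 or 3.
  Sorted: λ_1 = 9,  λ_2 = 3,  λ_3 = 1  (check: sum = 13 = tr ✓).

Step 4 — unit eigenvector for λ_1 = 9: v spans the null space of (Sigma - λ_1 I), whose rows are
  r_1 = (-6, -2, -2),  r_2 = (-2, -6, 2),  r_3 = (-2, 2, -2).
  v is orthogonal to every row, so take v ∝ r_1 × r_2 = ((-2)·(2) - (-2)·(-6), (-2)·(-2) - (-6)·(2), (-6)·(-6) - (-2)·(-2)) = (-16, 16, 32).
  Rescale (divide by 16; multiply by -1 so the first nonzero entry is positive): u = (1, -1, -2).
  ||u|| = √((1)² + (-1)² + (-2)²) = √(6) ≈ 2.4495,  v_1 = u/||u|| ≈ (0.4082, -0.4082, -0.8165) (||v_1|| = 1).

λ_1 = 9,  λ_2 = 3,  λ_3 = 1;  v_1 ≈ (0.4082, -0.4082, -0.8165)


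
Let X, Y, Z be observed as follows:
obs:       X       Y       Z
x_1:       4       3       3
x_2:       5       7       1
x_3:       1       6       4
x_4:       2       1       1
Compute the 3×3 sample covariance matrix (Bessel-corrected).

Step 1 — column means:
  mean(X) = (4 + 5 + 1 + 2) / 4 = 12/4 = 3
  mean(Y) = (3 + 7 + 6 + 1) / 4 = 17/4 = 4.25
  mean(Z) = (3 + 1 + 4 + 1) / 4 = 9/4 = 2.25

Step 2 — sample covariance S[i,j] = (1/(n-1)) · Σ_k (x_{k,i} - mean_i) · (x_{k,j} - mean_j), with n-1 = 3.
  S[X,X] = ((1)·(1) + (2)·(2) + (-2)·(-2) + (-1)·(-1)) / 3 = 10/3 = 3.3333
  S[X,Y] = ((1)·(-1.25) + (2)·(2.75) + (-2)·(1.75) + (-1)·(-3.25)) / 3 = 4/3 = 1.3333
  S[X,Z] = ((1)·(0.75) + (2)·(-1.25) + (-2)·(1.75) + (-1)·(-1.25)) / 3 = -4/3 = -1.3333
  S[Y,Y] = ((-1.25)·(-1.25) + (2.75)·(2.75) + (1.75)·(1.75) + (-3.25)·(-3.25)) / 3 = 22.75/3 = 7.5833
  S[Y,Z] = ((-1.25)·(0.75) + (2.75)·(-1.25) + (1.75)·(1.75) + (-3.25)·(-1.25)) / 3 = 2.75/3 = 0.9167
  S[Z,Z] = ((0.75)·(0.75) + (-1.25)·(-1.25) + (1.75)·(1.75) + (-1.25)·(-1.25)) / 3 = 6.75/3 = 2.25

S is symmetric (S[j,i] = S[i,j]). Assembling:

S = [[3.3333, 1.3333, -1.3333],
 [1.3333, 7.5833, 0.9167],
 [-1.3333, 0.9167, 2.25]]


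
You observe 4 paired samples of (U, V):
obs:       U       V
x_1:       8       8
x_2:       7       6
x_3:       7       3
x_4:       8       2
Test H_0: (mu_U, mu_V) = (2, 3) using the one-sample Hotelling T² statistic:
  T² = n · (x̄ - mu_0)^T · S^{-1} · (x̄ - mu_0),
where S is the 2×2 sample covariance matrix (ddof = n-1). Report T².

Step 1 — sample mean vector:
  mean(U) = (8 + 7 + 7 + 8) / 4 = 30/4 = 7.5
  mean(V) = (8 + 6 + 3 + 2) / 4 = 19/4 = 4.75
  x̄ = (7.5, 4.75),  deviation x̄ - mu_0 = (7.5, 4.75) - (2, 3) = (5.5, 1.75).

Step 2 — sample covariance matrix, S[i,j] = (1/(n-1)) · Σ_k (x_{k,i} - mean_i) · (x_{k,j} - mean_j), divisor n-1 = 3:
  S[U,U] = ((0.5)·(0.5) + (-0.5)·(-0.5) + (-0.5)·(-0.5) + (0.5)·(0.5)) / 3 = 1/3 = 0.3333
  S[U,V] = ((0.5)·(3.25) + (-0.5)·(1.25) + (-0.5)·(-1.75) + (0.5)·(-2.75)) / 3 = 0.5/3 = 0.1667
  S[V,V] = ((3.25)·(3.25) + (1.25)·(1.25) + (-1.75)·(-1.75) + (-2.75)·(-2.75)) / 3 = 22.75/3 = 7.5833
  S = [[0.3333, 0.1667],
 [0.1667, 7.5833]].

Step 3 — invert S. det(S) = 0.3333·7.5833 - (0.1667)² = 2.5.
  S^{-1} = (1/det) · [[d, -b], [-b, a]] = [[3.0333, -0.0667],
 [-0.0667, 0.1333]].

Step 4 — quadratic form (x̄ - mu_0)^T · S^{-1} · (x̄ - mu_0):
  S^{-1} · (x̄ - mu_0) = (16.5667, -0.1333),
  (x̄ - mu_0)^T · [...] = (5.5)·(16.5667) + (1.75)·(-0.1333) = 90.8833.

Step 5 — scale by n: T² = 4 · 90.8833 = 363.5333.

T² ≈ 363.5333


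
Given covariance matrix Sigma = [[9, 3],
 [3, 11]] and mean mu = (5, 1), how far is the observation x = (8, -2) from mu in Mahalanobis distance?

Step 1 — centre the observation: (x - mu) = (3, -3).

Step 2 — invert Sigma. det(Sigma) = 9·11 - (3)² = 90.
  Sigma^{-1} = (1/det) · [[d, -b], [-b, a]] = [[0.1222, -0.0333],
 [-0.0333, 0.1]].

Step 3 — form the quadratic (x - mu)^T · Sigma^{-1} · (x - mu):
  Sigma^{-1} · (x - mu) = (0.4667, -0.4).
  (x - mu)^T · [Sigma^{-1} · (x - mu)] = (3)·(0.4667) + (-3)·(-0.4) = 2.6.

Step 4 — take square root: d = √(2.6) ≈ 1.6125.

d(x, mu) = √(2.6) ≈ 1.6125


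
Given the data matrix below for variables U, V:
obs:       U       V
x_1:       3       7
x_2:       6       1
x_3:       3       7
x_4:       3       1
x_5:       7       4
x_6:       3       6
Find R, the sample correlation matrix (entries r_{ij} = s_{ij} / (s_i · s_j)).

Step 1 — column means:
  mean(U) = (3 + 6 + 3 + 3 + 7 + 3) / 6 = 25/6 = 4.1667
  mean(V) = (7 + 1 + 7 + 1 + 4 + 6) / 6 = 26/6 = 4.3333

Step 2 — sample variances and covariances s[i,j] = (1/(n-1)) · Σ_k (x_{k,i} - mean_i) · (x_{k,j} - mean_j), with n-1 = 5:
  s[U,U] = ((-1.1667)·(-1.1667) + (1.8333)·(1.8333) + (-1.1667)·(-1.1667) + (-1.1667)·(-1.1667) + (2.8333)·(2.8333) + (-1.1667)·(-1.1667)) / 5 = 16.8333/5 = 3.3667
  s[U,V] = ((-1.1667)·(2.6667) + (1.8333)·(-3.3333) + (-1.1667)·(2.6667) + (-1.1667)·(-3.3333) + (2.8333)·(-0.3333) + (-1.1667)·(1.6667)) / 5 = -11.3333/5 = -2.2667
  s[V,V] = ((2.6667)·(2.6667) + (-3.3333)·(-3.3333) + (2.6667)·(2.6667) + (-3.3333)·(-3.3333) + (-0.3333)·(-0.3333) + (1.6667)·(1.6667)) / 5 = 39.3333/5 = 7.8667
  Sample standard deviations s_i = √(s[i,i]):
  s(U) = √(3.3667) = 1.8348
  s(V) = √(7.8667) = 2.8048

Step 3 — r_{ij} = s_{ij} / (s_i · s_j):
  r[U,U] = 1 (diagonal).
  r[U,V] = -2.2667 / (1.8348 · 2.8048) = -2.2667 / 5.1463 = -0.4404
  r[V,V] = 1 (diagonal).

R is symmetric with unit diagonal. Assembling:

R = [[1, -0.4404],
 [-0.4404, 1]]


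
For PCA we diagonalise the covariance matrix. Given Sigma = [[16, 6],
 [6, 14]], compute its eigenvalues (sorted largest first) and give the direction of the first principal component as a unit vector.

Step 1 — characteristic polynomial of 2×2 Sigma:
  det(Sigma - λI) = λ² - trace · λ + det = 0.
  trace = 16 + 14 = 30, det = 16·14 - (6)² = 188.
Step 2 — discriminant:
  Δ = trace² - 4·det = 900 - 752 = 148.
Step 3 — eigenvalues:
  λ = (trace ± √Δ)/2 = (30 ± 12.1655)/2,
  λ_1 = 21.0828,  λ_2 = 8.9172.

Step 4 — unit eigenvector for λ_1: solve (Sigma - λ_1 I)v = 0. First row:
  (16 - 21.0828)·v_x + (6)·v_y = 0, i.e. (-5.0828)·v_x + (6)·v_y = 0,
  so v ∝ (b, λ_1 - a) = (6, 5.0828) = u.
  ||u|| = √((6)² + (5.0828)²) = √(61.8345) ≈ 7.8635,
  v_1 = u/||u|| ≈ (0.763, 0.6464) (||v_1|| = 1).

λ_1 = 21.0828,  λ_2 = 8.9172;  v_1 ≈ (0.763, 0.6464)


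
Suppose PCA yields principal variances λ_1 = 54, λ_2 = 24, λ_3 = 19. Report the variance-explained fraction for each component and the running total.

Step 1 — total variance = trace(Sigma) = Σ λ_i = 54 + 24 + 19 = 97.

Step 2 — fraction explained by component i = λ_i / Σ λ:
  PC1: 54/97 = 0.5567
  PC2: 24/97 = 0.2474
  PC3: 19/97 = 0.1959

Step 3 — cumulative fraction after k components = (λ_1 + ... + λ_k) / Σ λ:
  k = 1: 54/97 = 0.5567
  k = 2: (54 + 24)/97 = 78/97 = 0.8041
  k = 3: (54 + 24 + 19)/97 = 97/97 = 1

Summary (fraction, with percent):

explained: PC1 0.5567 (55.67%), PC2 0.2474 (24.74%), PC3 0.1959 (19.59%);  cumulative: 0.5567, 0.8041, 1


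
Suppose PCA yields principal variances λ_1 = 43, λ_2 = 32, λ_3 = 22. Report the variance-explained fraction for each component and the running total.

Step 1 — total variance = trace(Sigma) = Σ λ_i = 43 + 32 + 22 = 97.

Step 2 — fraction explained by component i = λ_i / Σ λ:
  PC1: 43/97 = 0.4433
  PC2: 32/97 = 0.3299
  PC3: 22/97 = 0.2268

Step 3 — cumulative fraction after k components = (λ_1 + ... + λ_k) / Σ λ:
  k = 1: 43/97 = 0.4433
  k = 2: (43 + 32)/97 = 75/97 = 0.7732
  k = 3: (43 + 32 + 22)/97 = 97/97 = 1

Summary (fraction, with percent):

explained: PC1 0.4433 (44.33%), PC2 0.3299 (32.99%), PC3 0.2268 (22.68%);  cumulative: 0.4433, 0.7732, 1


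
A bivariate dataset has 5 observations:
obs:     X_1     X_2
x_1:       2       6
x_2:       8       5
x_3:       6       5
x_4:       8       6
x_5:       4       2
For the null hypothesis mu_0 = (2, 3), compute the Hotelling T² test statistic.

Step 1 — sample mean vector:
  mean(X_1) = (2 + 8 + 6 + 8 + 4) / 5 = 28/5 = 5.6
  mean(X_2) = (6 + 5 + 5 + 6 + 2) / 5 = 24/5 = 4.8
  x̄ = (5.6, 4.8),  deviation x̄ - mu_0 = (5.6, 4.8) - (2, 3) = (3.6, 1.8).

Step 2 — sample covariance matrix, S[i,j] = (1/(n-1)) · Σ_k (x_{k,i} - mean_i) · (x_{k,j} - mean_j), divisor n-1 = 4:
  S[X_1,X_1] = ((-3.6)·(-3.6) + (2.4)·(2.4) + (0.4)·(0.4) + (2.4)·(2.4) + (-1.6)·(-1.6)) / 4 = 27.2/4 = 6.8
  S[X_1,X_2] = ((-3.6)·(1.2) + (2.4)·(0.2) + (0.4)·(0.2) + (2.4)·(1.2) + (-1.6)·(-2.8)) / 4 = 3.6/4 = 0.9
  S[X_2,X_2] = ((1.2)·(1.2) + (0.2)·(0.2) + (0.2)·(0.2) + (1.2)·(1.2) + (-2.8)·(-2.8)) / 4 = 10.8/4 = 2.7
  S = [[6.8, 0.9],
 [0.9, 2.7]].

Step 3 — invert S. det(S) = 6.8·2.7 - (0.9)² = 17.55.
  S^{-1} = (1/det) · [[d, -b], [-b, a]] = [[0.1538, -0.0513],
 [-0.0513, 0.3875]].

Step 4 — quadratic form (x̄ - mu_0)^T · S^{-1} · (x̄ - mu_0):
  S^{-1} · (x̄ - mu_0) = (0.4615, 0.5128),
  (x̄ - mu_0)^T · [...] = (3.6)·(0.4615) + (1.8)·(0.5128) = 2.5846.

Step 5 — scale by n: T² = 5 · 2.5846 = 12.9231.

T² ≈ 12.9231


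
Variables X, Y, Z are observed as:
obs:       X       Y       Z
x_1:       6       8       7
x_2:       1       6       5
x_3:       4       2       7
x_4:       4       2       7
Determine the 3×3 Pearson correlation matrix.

Step 1 — column means:
  mean(X) = (6 + 1 + 4 + 4) / 4 = 15/4 = 3.75
  mean(Y) = (8 + 6 + 2 + 2) / 4 = 18/4 = 4.5
  mean(Z) = (7 + 5 + 7 + 7) / 4 = 26/4 = 6.5

Step 2 — sample variances and covariances s[i,j] = (1/(n-1)) · Σ_k (x_{k,i} - mean_i) · (x_{k,j} - mean_j), with n-1 = 3:
  s[X,X] = ((2.25)·(2.25) + (-2.75)·(-2.75) + (0.25)·(0.25) + (0.25)·(0.25)) / 3 = 12.75/3 = 4.25
  s[X,Y] = ((2.25)·(3.5) + (-2.75)·(1.5) + (0.25)·(-2.5) + (0.25)·(-2.5)) / 3 = 2.5/3 = 0.8333
  s[X,Z] = ((2.25)·(0.5) + (-2.75)·(-1.5) + (0.25)·(0.5) + (0.25)·(0.5)) / 3 = 5.5/3 = 1.8333
  s[Y,Y] = ((3.5)·(3.5) + (1.5)·(1.5) + (-2.5)·(-2.5) + (-2.5)·(-2.5)) / 3 = 27/3 = 9
  s[Y,Z] = ((3.5)·(0.5) + (1.5)·(-1.5) + (-2.5)·(0.5) + (-2.5)·(0.5)) / 3 = -3/3 = -1
  s[Z,Z] = ((0.5)·(0.5) + (-1.5)·(-1.5) + (0.5)·(0.5) + (0.5)·(0.5)) / 3 = 3/3 = 1
  Sample standard deviations s_i = √(s[i,i]):
  s(X) = √(4.25) = 2.0616
  s(Y) = √(9) = 3
  s(Z) = √(1) = 1

Step 3 — r_{ij} = s_{ij} / (s_i · s_j):
  r[X,X] = 1 (diagonal).
  r[X,Y] = 0.8333 / (2.0616 · 3) = 0.8333 / 6.1847 = 0.1347
  r[X,Z] = 1.8333 / (2.0616 · 1) = 1.8333 / 2.0616 = 0.8893
  r[Y,Y] = 1 (diagonal).
  r[Y,Z] = -1 / (3 · 1) = -1 / 3 = -0.3333
  r[Z,Z] = 1 (diagonal).

R is symmetric with unit diagonal. Assembling:

R = [[1, 0.1347, 0.8893],
 [0.1347, 1, -0.3333],
 [0.8893, -0.3333, 1]]


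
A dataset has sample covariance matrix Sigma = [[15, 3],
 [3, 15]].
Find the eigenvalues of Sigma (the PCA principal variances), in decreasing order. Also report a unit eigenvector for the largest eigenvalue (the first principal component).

Step 1 — characteristic polynomial of 2×2 Sigma:
  det(Sigma - λI) = λ² - trace · λ + det = 0.
  trace = 15 + 15 = 30, det = 15·15 - (3)² = 216.
Step 2 — discriminant:
  Δ = trace² - 4·det = 900 - 864 = 36.
Step 3 — eigenvalues:
  λ = (trace ± √Δ)/2 = (30 ± 6)/2,
  λ_1 = 18,  λ_2 = 12.

Step 4 — unit eigenvector for λ_1: solve (Sigma - λ_1 I)v = 0. First row:
  (15 - 18)·v_x + (3)·v_y = 0, i.e. (-3)·v_x + (3)·v_y = 0,
  so v ∝ (b, λ_1 - a) = (3, 3) = u.
  ||u|| = √((3)² + (3)²) = √(18) ≈ 4.2426,
  v_1 = u/||u|| ≈ (0.7071, 0.7071) (||v_1|| = 1).

λ_1 = 18,  λ_2 = 12;  v_1 ≈ (0.7071, 0.7071)


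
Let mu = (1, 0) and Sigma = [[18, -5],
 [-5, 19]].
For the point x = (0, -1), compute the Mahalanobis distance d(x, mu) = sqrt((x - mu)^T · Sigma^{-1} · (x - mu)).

Step 1 — centre the observation: (x - mu) = (-1, -1).

Step 2 — invert Sigma. det(Sigma) = 18·19 - (-5)² = 317.
  Sigma^{-1} = (1/det) · [[d, -b], [-b, a]] = [[0.0599, 0.0158],
 [0.0158, 0.0568]].

Step 3 — form the quadratic (x - mu)^T · Sigma^{-1} · (x - mu):
  Sigma^{-1} · (x - mu) = (-0.0757, -0.0726).
  (x - mu)^T · [Sigma^{-1} · (x - mu)] = (-1)·(-0.0757) + (-1)·(-0.0726) = 0.1483.

Step 4 — take square root: d = √(0.1483) ≈ 0.3851.

d(x, mu) = √(0.1483) ≈ 0.3851


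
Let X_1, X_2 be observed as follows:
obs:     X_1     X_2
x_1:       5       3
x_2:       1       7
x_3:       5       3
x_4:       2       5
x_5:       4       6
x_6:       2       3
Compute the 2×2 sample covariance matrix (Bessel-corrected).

Step 1 — column means:
  mean(X_1) = (5 + 1 + 5 + 2 + 4 + 2) / 6 = 19/6 = 3.1667
  mean(X_2) = (3 + 7 + 3 + 5 + 6 + 3) / 6 = 27/6 = 4.5

Step 2 — sample covariance S[i,j] = (1/(n-1)) · Σ_k (x_{k,i} - mean_i) · (x_{k,j} - mean_j), with n-1 = 5.
  S[X_1,X_1] = ((1.8333)·(1.8333) + (-2.1667)·(-2.1667) + (1.8333)·(1.8333) + (-1.1667)·(-1.1667) + (0.8333)·(0.8333) + (-1.1667)·(-1.1667)) / 5 = 14.8333/5 = 2.9667
  S[X_1,X_2] = ((1.8333)·(-1.5) + (-2.1667)·(2.5) + (1.8333)·(-1.5) + (-1.1667)·(0.5) + (0.8333)·(1.5) + (-1.1667)·(-1.5)) / 5 = -8.5/5 = -1.7
  S[X_2,X_2] = ((-1.5)·(-1.5) + (2.5)·(2.5) + (-1.5)·(-1.5) + (0.5)·(0.5) + (1.5)·(1.5) + (-1.5)·(-1.5)) / 5 = 15.5/5 = 3.1

S is symmetric (S[j,i] = S[i,j]). Assembling:

S = [[2.9667, -1.7],
 [-1.7, 3.1]]


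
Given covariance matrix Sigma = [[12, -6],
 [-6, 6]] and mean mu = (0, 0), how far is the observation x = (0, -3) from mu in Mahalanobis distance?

Step 1 — centre the observation: (x - mu) = (0, -3).

Step 2 — invert Sigma. det(Sigma) = 12·6 - (-6)² = 36.
  Sigma^{-1} = (1/det) · [[d, -b], [-b, a]] = [[0.1667, 0.1667],
 [0.1667, 0.3333]].

Step 3 — form the quadratic (x - mu)^T · Sigma^{-1} · (x - mu):
  Sigma^{-1} · (x - mu) = (-0.5, -1).
  (x - mu)^T · [Sigma^{-1} · (x - mu)] = (0)·(-0.5) + (-3)·(-1) = 3.

Step 4 — take square root: d = √(3) ≈ 1.7321.

d(x, mu) = √(3) ≈ 1.7321


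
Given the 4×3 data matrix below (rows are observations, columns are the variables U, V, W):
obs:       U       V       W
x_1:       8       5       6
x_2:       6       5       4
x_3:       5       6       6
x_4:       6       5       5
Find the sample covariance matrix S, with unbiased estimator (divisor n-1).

Step 1 — column means:
  mean(U) = (8 + 6 + 5 + 6) / 4 = 25/4 = 6.25
  mean(V) = (5 + 5 + 6 + 5) / 4 = 21/4 = 5.25
  mean(W) = (6 + 4 + 6 + 5) / 4 = 21/4 = 5.25

Step 2 — sample covariance S[i,j] = (1/(n-1)) · Σ_k (x_{k,i} - mean_i) · (x_{k,j} - mean_j), with n-1 = 3.
  S[U,U] = ((1.75)·(1.75) + (-0.25)·(-0.25) + (-1.25)·(-1.25) + (-0.25)·(-0.25)) / 3 = 4.75/3 = 1.5833
  S[U,V] = ((1.75)·(-0.25) + (-0.25)·(-0.25) + (-1.25)·(0.75) + (-0.25)·(-0.25)) / 3 = -1.25/3 = -0.4167
  S[U,W] = ((1.75)·(0.75) + (-0.25)·(-1.25) + (-1.25)·(0.75) + (-0.25)·(-0.25)) / 3 = 0.75/3 = 0.25
  S[V,V] = ((-0.25)·(-0.25) + (-0.25)·(-0.25) + (0.75)·(0.75) + (-0.25)·(-0.25)) / 3 = 0.75/3 = 0.25
  S[V,W] = ((-0.25)·(0.75) + (-0.25)·(-1.25) + (0.75)·(0.75) + (-0.25)·(-0.25)) / 3 = 0.75/3 = 0.25
  S[W,W] = ((0.75)·(0.75) + (-1.25)·(-1.25) + (0.75)·(0.75) + (-0.25)·(-0.25)) / 3 = 2.75/3 = 0.9167

S is symmetric (S[j,i] = S[i,j]). Assembling:

S = [[1.5833, -0.4167, 0.25],
 [-0.4167, 0.25, 0.25],
 [0.25, 0.25, 0.9167]]


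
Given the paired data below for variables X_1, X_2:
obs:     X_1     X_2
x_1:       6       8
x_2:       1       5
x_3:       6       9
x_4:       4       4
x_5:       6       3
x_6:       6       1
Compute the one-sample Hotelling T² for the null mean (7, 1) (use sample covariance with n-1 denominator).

Step 1 — sample mean vector:
  mean(X_1) = (6 + 1 + 6 + 4 + 6 + 6) / 6 = 29/6 = 4.8333
  mean(X_2) = (8 + 5 + 9 + 4 + 3 + 1) / 6 = 30/6 = 5
  x̄ = (4.8333, 5),  deviation x̄ - mu_0 = (4.8333, 5) - (7, 1) = (-2.1667, 4).

Step 2 — sample covariance matrix, S[i,j] = (1/(n-1)) · Σ_k (x_{k,i} - mean_i) · (x_{k,j} - mean_j), divisor n-1 = 5:
  S[X_1,X_1] = ((1.1667)·(1.1667) + (-3.8333)·(-3.8333) + (1.1667)·(1.1667) + (-0.8333)·(-0.8333) + (1.1667)·(1.1667) + (1.1667)·(1.1667)) / 5 = 20.8333/5 = 4.1667
  S[X_1,X_2] = ((1.1667)·(3) + (-3.8333)·(0) + (1.1667)·(4) + (-0.8333)·(-1) + (1.1667)·(-2) + (1.1667)·(-4)) / 5 = 2/5 = 0.4
  S[X_2,X_2] = ((3)·(3) + (0)·(0) + (4)·(4) + (-1)·(-1) + (-2)·(-2) + (-4)·(-4)) / 5 = 46/5 = 9.2
  S = [[4.1667, 0.4],
 [0.4, 9.2]].

Step 3 — invert S. det(S) = 4.1667·9.2 - (0.4)² = 38.1733.
  S^{-1} = (1/det) · [[d, -b], [-b, a]] = [[0.241, -0.0105],
 [-0.0105, 0.1092]].

Step 4 — quadratic form (x̄ - mu_0)^T · S^{-1} · (x̄ - mu_0):
  S^{-1} · (x̄ - mu_0) = (-0.5641, 0.4593),
  (x̄ - mu_0)^T · [...] = (-2.1667)·(-0.5641) + (4)·(0.4593) = 3.0594.

Step 5 — scale by n: T² = 6 · 3.0594 = 18.3566.

T² ≈ 18.3566


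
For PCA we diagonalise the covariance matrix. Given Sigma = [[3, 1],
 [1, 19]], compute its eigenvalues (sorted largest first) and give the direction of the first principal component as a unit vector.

Step 1 — characteristic polynomial of 2×2 Sigma:
  det(Sigma - λI) = λ² - trace · λ + det = 0.
  trace = 3 + 19 = 22, det = 3·19 - (1)² = 56.
Step 2 — discriminant:
  Δ = trace² - 4·det = 484 - 224 = 260.
Step 3 — eigenvalues:
  λ = (trace ± √Δ)/2 = (22 ± 16.1245)/2,
  λ_1 = 19.0623,  λ_2 = 2.9377.

Step 4 — unit eigenvector for λ_1: solve (Sigma - λ_1 I)v = 0. First row:
  (3 - 19.0623)·v_x + (1)·v_y = 0, i.e. (-16.0623)·v_x + (1)·v_y = 0,
  so v ∝ (b, λ_1 - a) = (1, 16.0623) = u.
  ||u|| = √((1)² + (16.0623)²) = √(258.9961) ≈ 16.0934,
  v_1 = u/||u|| ≈ (0.0621, 0.9981) (||v_1|| = 1).

λ_1 = 19.0623,  λ_2 = 2.9377;  v_1 ≈ (0.0621, 0.9981)


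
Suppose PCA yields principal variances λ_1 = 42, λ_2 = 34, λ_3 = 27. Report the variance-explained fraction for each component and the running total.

Step 1 — total variance = trace(Sigma) = Σ λ_i = 42 + 34 + 27 = 103.

Step 2 — fraction explained by component i = λ_i / Σ λ:
  PC1: 42/103 = 0.4078
  PC2: 34/103 = 0.3301
  PC3: 27/103 = 0.2621

Step 3 — cumulative fraction after k components = (λ_1 + ... + λ_k) / Σ λ:
  k = 1: 42/103 = 0.4078
  k = 2: (42 + 34)/103 = 76/103 = 0.7379
  k = 3: (42 + 34 + 27)/103 = 103/103 = 1

Summary (fraction, with percent):

explained: PC1 0.4078 (40.78%), PC2 0.3301 (33.01%), PC3 0.2621 (26.21%);  cumulative: 0.4078, 0.7379, 1
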